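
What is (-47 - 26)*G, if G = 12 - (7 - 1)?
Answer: -438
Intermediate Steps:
G = 6 (G = 12 - 1*6 = 12 - 6 = 6)
(-47 - 26)*G = (-47 - 26)*6 = -73*6 = -438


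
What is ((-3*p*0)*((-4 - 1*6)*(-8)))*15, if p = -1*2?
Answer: 0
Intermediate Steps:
p = -2
((-3*p*0)*((-4 - 1*6)*(-8)))*15 = ((-3*(-2)*0)*((-4 - 1*6)*(-8)))*15 = ((6*0)*((-4 - 6)*(-8)))*15 = (0*(-10*(-8)))*15 = (0*80)*15 = 0*15 = 0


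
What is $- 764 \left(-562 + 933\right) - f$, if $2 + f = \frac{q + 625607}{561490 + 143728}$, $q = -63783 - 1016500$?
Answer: $- \frac{99943972840}{352609} \approx -2.8344 \cdot 10^{5}$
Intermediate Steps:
$q = -1080283$
$f = - \frac{932556}{352609}$ ($f = -2 + \frac{-1080283 + 625607}{561490 + 143728} = -2 - \frac{454676}{705218} = -2 - \frac{227338}{352609} = - \frac{932556}{352609} \approx -2.6447$)
$- 764 \left(-562 + 933\right) - f = - 764 \left(-562 + 933\right) - - \frac{932556}{352609} = \left(-764\right) 371 + \frac{932556}{352609} = -283444 + \frac{932556}{352609} = - \frac{99943972840}{352609}$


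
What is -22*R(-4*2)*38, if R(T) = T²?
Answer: -53504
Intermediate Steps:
-22*R(-4*2)*38 = -22*(-4*2)²*38 = -22*(-8)²*38 = -22*64*38 = -1408*38 = -53504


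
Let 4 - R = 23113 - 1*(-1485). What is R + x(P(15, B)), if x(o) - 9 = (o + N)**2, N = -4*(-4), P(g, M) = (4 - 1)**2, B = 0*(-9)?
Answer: -23960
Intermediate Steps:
B = 0
P(g, M) = 9 (P(g, M) = 3**2 = 9)
N = 16
x(o) = 9 + (16 + o)**2 (x(o) = 9 + (o + 16)**2 = 9 + (16 + o)**2)
R = -24594 (R = 4 - (23113 - 1*(-1485)) = 4 - (23113 + 1485) = 4 - 1*24598 = 4 - 24598 = -24594)
R + x(P(15, B)) = -24594 + (9 + (16 + 9)**2) = -24594 + (9 + 25**2) = -24594 + (9 + 625) = -24594 + 634 = -23960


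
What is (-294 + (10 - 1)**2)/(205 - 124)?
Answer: -71/27 ≈ -2.6296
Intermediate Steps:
(-294 + (10 - 1)**2)/(205 - 124) = (-294 + 9**2)/81 = (-294 + 81)*(1/81) = -213*1/81 = -71/27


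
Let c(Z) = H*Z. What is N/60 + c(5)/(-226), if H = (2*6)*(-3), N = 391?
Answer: 49583/6780 ≈ 7.3131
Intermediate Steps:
H = -36 (H = 12*(-3) = -36)
c(Z) = -36*Z
N/60 + c(5)/(-226) = 391/60 - 36*5/(-226) = 391*(1/60) - 180*(-1/226) = 391/60 + 90/113 = 49583/6780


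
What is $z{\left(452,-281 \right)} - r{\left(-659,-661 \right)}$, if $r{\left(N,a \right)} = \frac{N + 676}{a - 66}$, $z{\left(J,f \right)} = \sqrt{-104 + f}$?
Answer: $\frac{17}{727} + i \sqrt{385} \approx 0.023384 + 19.621 i$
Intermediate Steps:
$r{\left(N,a \right)} = \frac{676 + N}{-66 + a}$
$z{\left(452,-281 \right)} - r{\left(-659,-661 \right)} = \sqrt{-104 - 281} - \frac{676 - 659}{-66 - 661} = \sqrt{-385} - \frac{1}{-727} \cdot 17 = i \sqrt{385} - \left(- \frac{1}{727}\right) 17 = i \sqrt{385} - - \frac{17}{727} = i \sqrt{385} + \frac{17}{727} = \frac{17}{727} + i \sqrt{385}$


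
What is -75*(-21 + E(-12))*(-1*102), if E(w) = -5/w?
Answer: -314925/2 ≈ -1.5746e+5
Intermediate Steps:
-75*(-21 + E(-12))*(-1*102) = -75*(-21 - 5/(-12))*(-1*102) = -75*(-21 - 5*(-1/12))*(-102) = -75*(-21 + 5/12)*(-102) = -(-6175)*(-102)/4 = -75*4199/2 = -314925/2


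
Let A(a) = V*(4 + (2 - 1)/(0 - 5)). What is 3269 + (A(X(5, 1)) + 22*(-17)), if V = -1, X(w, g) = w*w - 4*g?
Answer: 14456/5 ≈ 2891.2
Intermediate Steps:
X(w, g) = w² - 4*g
A(a) = -19/5 (A(a) = -(4 + (2 - 1)/(0 - 5)) = -(4 + 1/(-5)) = -(4 + 1*(-⅕)) = -(4 - ⅕) = -1*19/5 = -19/5)
3269 + (A(X(5, 1)) + 22*(-17)) = 3269 + (-19/5 + 22*(-17)) = 3269 + (-19/5 - 374) = 3269 - 1889/5 = 14456/5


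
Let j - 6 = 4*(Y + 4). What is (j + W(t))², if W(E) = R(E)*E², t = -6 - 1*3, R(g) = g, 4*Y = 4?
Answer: 494209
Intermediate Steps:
Y = 1 (Y = (¼)*4 = 1)
j = 26 (j = 6 + 4*(1 + 4) = 6 + 4*5 = 6 + 20 = 26)
t = -9 (t = -6 - 3 = -9)
W(E) = E³ (W(E) = E*E² = E³)
(j + W(t))² = (26 + (-9)³)² = (26 - 729)² = (-703)² = 494209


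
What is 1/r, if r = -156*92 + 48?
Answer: -1/14304 ≈ -6.9911e-5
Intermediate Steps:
r = -14304 (r = -14352 + 48 = -14304)
1/r = 1/(-14304) = -1/14304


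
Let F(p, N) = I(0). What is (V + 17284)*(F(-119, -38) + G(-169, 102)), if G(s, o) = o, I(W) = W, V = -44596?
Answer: -2785824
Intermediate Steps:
F(p, N) = 0
(V + 17284)*(F(-119, -38) + G(-169, 102)) = (-44596 + 17284)*(0 + 102) = -27312*102 = -2785824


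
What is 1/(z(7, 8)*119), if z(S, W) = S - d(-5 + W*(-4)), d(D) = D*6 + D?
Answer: 1/31654 ≈ 3.1592e-5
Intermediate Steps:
d(D) = 7*D (d(D) = 6*D + D = 7*D)
z(S, W) = 35 + S + 28*W (z(S, W) = S - 7*(-5 + W*(-4)) = S - 7*(-5 - 4*W) = S - (-35 - 28*W) = S + (35 + 28*W) = 35 + S + 28*W)
1/(z(7, 8)*119) = 1/((35 + 7 + 28*8)*119) = 1/((35 + 7 + 224)*119) = 1/(266*119) = 1/31654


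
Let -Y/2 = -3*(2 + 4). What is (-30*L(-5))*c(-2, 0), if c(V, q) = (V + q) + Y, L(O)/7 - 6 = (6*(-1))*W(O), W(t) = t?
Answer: -257040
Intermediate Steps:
Y = 36 (Y = -(-6)*(2 + 4) = -(-6)*6 = -2*(-18) = 36)
L(O) = 42 - 42*O (L(O) = 42 + 7*((6*(-1))*O) = 42 + 7*(-6*O) = 42 - 42*O)
c(V, q) = 36 + V + q (c(V, q) = (V + q) + 36 = 36 + V + q)
(-30*L(-5))*c(-2, 0) = (-30*(42 - 42*(-5)))*(36 - 2 + 0) = -30*(42 + 210)*34 = -30*252*34 = -7560*34 = -257040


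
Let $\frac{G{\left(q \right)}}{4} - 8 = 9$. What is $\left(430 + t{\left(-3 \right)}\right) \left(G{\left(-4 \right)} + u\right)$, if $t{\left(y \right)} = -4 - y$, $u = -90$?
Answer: $-9438$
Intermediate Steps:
$G{\left(q \right)} = 68$ ($G{\left(q \right)} = 32 + 4 \cdot 9 = 32 + 36 = 68$)
$\left(430 + t{\left(-3 \right)}\right) \left(G{\left(-4 \right)} + u\right) = \left(430 - 1\right) \left(68 - 90\right) = \left(430 + \left(-4 + 3\right)\right) \left(-22\right) = \left(430 - 1\right) \left(-22\right) = 429 \left(-22\right) = -9438$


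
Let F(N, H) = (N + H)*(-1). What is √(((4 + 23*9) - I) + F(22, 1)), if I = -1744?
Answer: 2*√483 ≈ 43.955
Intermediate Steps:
F(N, H) = -H - N (F(N, H) = (H + N)*(-1) = -H - N)
√(((4 + 23*9) - I) + F(22, 1)) = √(((4 + 23*9) - 1*(-1744)) + (-1*1 - 1*22)) = √(((4 + 207) + 1744) + (-1 - 22)) = √((211 + 1744) - 23) = √(1955 - 23) = √1932 = 2*√483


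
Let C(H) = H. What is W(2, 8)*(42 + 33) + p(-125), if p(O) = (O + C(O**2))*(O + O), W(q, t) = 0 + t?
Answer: -3874400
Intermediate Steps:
W(q, t) = t
p(O) = 2*O*(O + O**2) (p(O) = (O + O**2)*(O + O) = (O + O**2)*(2*O) = 2*O*(O + O**2))
W(2, 8)*(42 + 33) + p(-125) = 8*(42 + 33) + 2*(-125)**2*(1 - 125) = 8*75 + 2*15625*(-124) = 600 - 3875000 = -3874400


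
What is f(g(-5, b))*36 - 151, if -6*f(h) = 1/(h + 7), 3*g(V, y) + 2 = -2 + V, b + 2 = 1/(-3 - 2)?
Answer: -305/2 ≈ -152.50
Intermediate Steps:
b = -11/5 (b = -2 + 1/(-3 - 2) = -2 + 1/(-5) = -2 - ⅕ = -11/5 ≈ -2.2000)
g(V, y) = -4/3 + V/3 (g(V, y) = -⅔ + (-2 + V)/3 = -⅔ + (-⅔ + V/3) = -4/3 + V/3)
f(h) = -1/(6*(7 + h)) (f(h) = -1/(6*(h + 7)) = -1/(6*(7 + h)))
f(g(-5, b))*36 - 151 = -1/(42 + 6*(-4/3 + (⅓)*(-5)))*36 - 151 = -1/(42 + 6*(-4/3 - 5/3))*36 - 151 = -1/(42 + 6*(-3))*36 - 151 = -1/(42 - 18)*36 - 151 = -1/24*36 - 151 = -3/2 - 151 = -305/2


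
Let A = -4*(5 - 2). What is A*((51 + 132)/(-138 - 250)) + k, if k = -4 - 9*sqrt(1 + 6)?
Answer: 161/97 - 9*sqrt(7) ≈ -22.152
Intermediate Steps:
A = -12 (A = -4*3 = -12)
k = -4 - 9*sqrt(7) ≈ -27.812
A*((51 + 132)/(-138 - 250)) + k = -12*(51 + 132)/(-138 - 250) + (-4 - 9*sqrt(7)) = -2196/(-388) + (-4 - 9*sqrt(7)) = -2196*(-1)/388 + (-4 - 9*sqrt(7)) = -12*(-183/388) + (-4 - 9*sqrt(7)) = 549/97 + (-4 - 9*sqrt(7)) = 161/97 - 9*sqrt(7)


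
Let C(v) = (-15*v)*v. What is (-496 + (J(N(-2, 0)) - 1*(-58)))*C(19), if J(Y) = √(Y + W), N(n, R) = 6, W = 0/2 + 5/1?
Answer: 2371770 - 5415*√11 ≈ 2.3538e+6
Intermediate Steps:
W = 5 (W = 0*(½) + 5*1 = 0 + 5 = 5)
J(Y) = √(5 + Y) (J(Y) = √(Y + 5) = √(5 + Y))
C(v) = -15*v²
(-496 + (J(N(-2, 0)) - 1*(-58)))*C(19) = (-496 + (√(5 + 6) - 1*(-58)))*(-15*19²) = (-496 + (√11 + 58))*(-15*361) = (-496 + (58 + √11))*(-5415) = (-438 + √11)*(-5415) = 2371770 - 5415*√11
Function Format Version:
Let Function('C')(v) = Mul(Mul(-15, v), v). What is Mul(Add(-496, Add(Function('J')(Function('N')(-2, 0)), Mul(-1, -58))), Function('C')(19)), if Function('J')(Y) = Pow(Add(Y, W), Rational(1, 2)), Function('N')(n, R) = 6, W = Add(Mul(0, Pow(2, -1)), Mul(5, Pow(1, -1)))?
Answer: Add(2371770, Mul(-5415, Pow(11, Rational(1, 2)))) ≈ 2.3538e+6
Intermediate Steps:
W = 5 (W = Add(Mul(0, Rational(1, 2)), Mul(5, 1)) = Add(0, 5) = 5)
Function('J')(Y) = Pow(Add(5, Y), Rational(1, 2)) (Function('J')(Y) = Pow(Add(Y, 5), Rational(1, 2)) = Pow(Add(5, Y), Rational(1, 2)))
Function('C')(v) = Mul(-15, Pow(v, 2))
Mul(Add(-496, Add(Function('J')(Function('N')(-2, 0)), Mul(-1, -58))), Function('C')(19)) = Mul(Add(-496, Add(Pow(Add(5, 6), Rational(1, 2)), Mul(-1, -58))), Mul(-15, Pow(19, 2))) = Mul(Add(-496, Add(Pow(11, Rational(1, 2)), 58)), Mul(-15, 361)) = Mul(Add(-496, Add(58, Pow(11, Rational(1, 2)))), -5415) = Mul(Add(-438, Pow(11, Rational(1, 2))), -5415) = Add(2371770, Mul(-5415, Pow(11, Rational(1, 2))))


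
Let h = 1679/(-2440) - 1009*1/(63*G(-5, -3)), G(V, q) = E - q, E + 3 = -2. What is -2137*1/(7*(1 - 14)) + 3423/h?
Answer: 50287262771/102393473 ≈ 491.12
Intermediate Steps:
E = -5 (E = -3 - 2 = -5)
G(V, q) = -5 - q
h = 1125203/153720 (h = 1679/(-2440) - 1009*1/(63*(-5 - 1*(-3))) = 1679*(-1/2440) - 1009*1/(63*(-5 + 3)) = -1679/2440 - 1009/(63*(-2)) = -1679/2440 - 1009/(-126) = -1679/2440 - 1009*(-1/126) = -1679/2440 + 1009/126 = 1125203/153720 ≈ 7.3198)
-2137*1/(7*(1 - 14)) + 3423/h = -2137*1/(7*(1 - 14)) + 3423/(1125203/153720) = -2137/((-13*7)) + 3423*(153720/1125203) = -2137/(-91) + 526183560/1125203 = -2137*(-1/91) + 526183560/1125203 = 2137/91 + 526183560/1125203 = 50287262771/102393473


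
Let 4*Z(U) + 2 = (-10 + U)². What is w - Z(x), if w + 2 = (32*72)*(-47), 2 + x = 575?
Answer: -750127/4 ≈ -1.8753e+5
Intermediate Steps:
x = 573 (x = -2 + 575 = 573)
Z(U) = -½ + (-10 + U)²/4
w = -108290 (w = -2 + (32*72)*(-47) = -2 + 2304*(-47) = -2 - 108288 = -108290)
w - Z(x) = -108290 - (-½ + (-10 + 573)²/4) = -108290 - (-½ + (¼)*563²) = -108290 - (-½ + (¼)*316969) = -108290 - (-½ + 316969/4) = -108290 - 1*316967/4 = -108290 - 316967/4 = -750127/4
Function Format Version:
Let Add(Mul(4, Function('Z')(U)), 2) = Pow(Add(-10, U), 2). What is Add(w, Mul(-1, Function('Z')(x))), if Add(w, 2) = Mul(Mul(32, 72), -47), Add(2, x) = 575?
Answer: Rational(-750127, 4) ≈ -1.8753e+5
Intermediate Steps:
x = 573 (x = Add(-2, 575) = 573)
Function('Z')(U) = Add(Rational(-1, 2), Mul(Rational(1, 4), Pow(Add(-10, U), 2)))
w = -108290 (w = Add(-2, Mul(Mul(32, 72), -47)) = Add(-2, Mul(2304, -47)) = Add(-2, -108288) = -108290)
Add(w, Mul(-1, Function('Z')(x))) = Add(-108290, Mul(-1, Add(Rational(-1, 2), Mul(Rational(1, 4), Pow(Add(-10, 573), 2))))) = Add(-108290, Mul(-1, Add(Rational(-1, 2), Mul(Rational(1, 4), Pow(563, 2))))) = Add(-108290, Mul(-1, Add(Rational(-1, 2), Mul(Rational(1, 4), 316969)))) = Add(-108290, Mul(-1, Add(Rational(-1, 2), Rational(316969, 4)))) = Add(-108290, Mul(-1, Rational(316967, 4))) = Add(-108290, Rational(-316967, 4)) = Rational(-750127, 4)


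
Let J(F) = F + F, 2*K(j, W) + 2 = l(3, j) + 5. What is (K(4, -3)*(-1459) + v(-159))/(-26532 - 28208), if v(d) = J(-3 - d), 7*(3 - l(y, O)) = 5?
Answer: 9923/153272 ≈ 0.064741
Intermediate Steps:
l(y, O) = 16/7 (l(y, O) = 3 - ⅐*5 = 3 - 5/7 = 16/7)
K(j, W) = 37/14 (K(j, W) = -1 + (16/7 + 5)/2 = -1 + (½)*(51/7) = -1 + 51/14 = 37/14)
J(F) = 2*F
v(d) = -6 - 2*d (v(d) = 2*(-3 - d) = -6 - 2*d)
(K(4, -3)*(-1459) + v(-159))/(-26532 - 28208) = ((37/14)*(-1459) + (-6 - 2*(-159)))/(-26532 - 28208) = (-53983/14 + (-6 + 318))/(-54740) = (-53983/14 + 312)*(-1/54740) = -49615/14*(-1/54740) = 9923/153272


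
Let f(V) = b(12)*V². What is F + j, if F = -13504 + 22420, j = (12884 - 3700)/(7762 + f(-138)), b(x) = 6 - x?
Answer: 474781324/53251 ≈ 8915.9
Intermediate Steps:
f(V) = -6*V² (f(V) = (6 - 1*12)*V² = (6 - 12)*V² = -6*V²)
j = -4592/53251 (j = (12884 - 3700)/(7762 - 6*(-138)²) = 9184/(7762 - 6*19044) = 9184/(7762 - 114264) = 9184/(-106502) = 9184*(-1/106502) = -4592/53251 ≈ -0.086233)
F = 8916
F + j = 8916 - 4592/53251 = 474781324/53251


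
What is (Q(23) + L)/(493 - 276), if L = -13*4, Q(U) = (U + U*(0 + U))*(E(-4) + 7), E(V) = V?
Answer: 1604/217 ≈ 7.3917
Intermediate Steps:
Q(U) = 3*U + 3*U² (Q(U) = (U + U*(0 + U))*(-4 + 7) = (U + U*U)*3 = (U + U²)*3 = 3*U + 3*U²)
L = -52
(Q(23) + L)/(493 - 276) = (3*23*(1 + 23) - 52)/(493 - 276) = (3*23*24 - 52)/217 = (1656 - 52)*(1/217) = 1604*(1/217) = 1604/217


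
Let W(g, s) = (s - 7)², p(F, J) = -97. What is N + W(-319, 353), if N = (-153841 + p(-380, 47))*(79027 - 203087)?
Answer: 19097667996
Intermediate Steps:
W(g, s) = (-7 + s)²
N = 19097548280 (N = (-153841 - 97)*(79027 - 203087) = -153938*(-124060) = 19097548280)
N + W(-319, 353) = 19097548280 + (-7 + 353)² = 19097548280 + 346² = 19097548280 + 119716 = 19097667996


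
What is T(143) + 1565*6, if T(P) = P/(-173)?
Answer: 1624327/173 ≈ 9389.2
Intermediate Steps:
T(P) = -P/173 (T(P) = P*(-1/173) = -P/173)
T(143) + 1565*6 = -1/173*143 + 1565*6 = -143/173 + 9390 = 1624327/173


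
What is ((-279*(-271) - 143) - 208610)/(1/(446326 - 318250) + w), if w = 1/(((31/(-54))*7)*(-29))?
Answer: -107311703090592/6922397 ≈ -1.5502e+7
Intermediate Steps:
w = 54/6293 (w = 1/(((31*(-1/54))*7)*(-29)) = 1/(-31/54*7*(-29)) = 1/(-217/54*(-29)) = 1/(6293/54) = 54/6293 ≈ 0.0085810)
((-279*(-271) - 143) - 208610)/(1/(446326 - 318250) + w) = ((-279*(-271) - 143) - 208610)/(1/(446326 - 318250) + 54/6293) = ((75609 - 143) - 208610)/(1/128076 + 54/6293) = (75466 - 208610)/(1/128076 + 54/6293) = -133144/6922397/805982268 = -133144*805982268/6922397 = -107311703090592/6922397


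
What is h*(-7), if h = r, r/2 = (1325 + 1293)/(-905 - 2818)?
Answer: 2156/219 ≈ 9.8447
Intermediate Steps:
r = -308/219 (r = 2*((1325 + 1293)/(-905 - 2818)) = 2*(2618/(-3723)) = 2*(2618*(-1/3723)) = 2*(-154/219) = -308/219 ≈ -1.4064)
h = -308/219 ≈ -1.4064
h*(-7) = -308/219*(-7) = 2156/219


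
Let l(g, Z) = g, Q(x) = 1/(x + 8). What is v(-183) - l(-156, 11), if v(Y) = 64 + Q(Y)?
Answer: 38499/175 ≈ 219.99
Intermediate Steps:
Q(x) = 1/(8 + x)
v(Y) = 64 + 1/(8 + Y)
v(-183) - l(-156, 11) = (513 + 64*(-183))/(8 - 183) - 1*(-156) = (513 - 11712)/(-175) + 156 = -1/175*(-11199) + 156 = 11199/175 + 156 = 38499/175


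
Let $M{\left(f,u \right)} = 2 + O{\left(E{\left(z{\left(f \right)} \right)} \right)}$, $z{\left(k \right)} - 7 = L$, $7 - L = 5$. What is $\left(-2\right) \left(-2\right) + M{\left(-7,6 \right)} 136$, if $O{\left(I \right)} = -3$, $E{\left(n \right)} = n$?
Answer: $-132$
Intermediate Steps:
$L = 2$ ($L = 7 - 5 = 2$)
$z{\left(k \right)} = 9$ ($z{\left(k \right)} = 7 + 2 = 9$)
$M{\left(f,u \right)} = -1$ ($M{\left(f,u \right)} = 2 - 3 = -1$)
$\left(-2\right) \left(-2\right) + M{\left(-7,6 \right)} 136 = \left(-2\right) \left(-2\right) - 136 = 4 - 136 = -132$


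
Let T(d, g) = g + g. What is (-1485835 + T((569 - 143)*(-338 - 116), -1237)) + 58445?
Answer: -1429864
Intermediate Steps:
T(d, g) = 2*g
(-1485835 + T((569 - 143)*(-338 - 116), -1237)) + 58445 = (-1485835 + 2*(-1237)) + 58445 = (-1485835 - 2474) + 58445 = -1488309 + 58445 = -1429864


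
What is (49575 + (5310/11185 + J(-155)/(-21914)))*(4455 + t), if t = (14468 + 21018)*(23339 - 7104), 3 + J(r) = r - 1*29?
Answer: 1400126570629927322105/49021618 ≈ 2.8561e+13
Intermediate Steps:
J(r) = -32 + r (J(r) = -3 + (r - 1*29) = -3 + (r - 29) = -3 + (-29 + r) = -32 + r)
t = 576115210 (t = 35486*16235 = 576115210)
(49575 + (5310/11185 + J(-155)/(-21914)))*(4455 + t) = (49575 + (5310/11185 + (-32 - 155)/(-21914)))*(4455 + 576115210) = (49575 + (5310*(1/11185) - 187*(-1/21914)))*576119665 = (49575 + (1062/2237 + 187/21914))*576119665 = (49575 + 23690987/49021618)*576119665 = (2430270403337/49021618)*576119665 = 1400126570629927322105/49021618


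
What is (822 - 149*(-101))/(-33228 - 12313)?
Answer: -15871/45541 ≈ -0.34850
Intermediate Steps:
(822 - 149*(-101))/(-33228 - 12313) = (822 + 15049)/(-45541) = 15871*(-1/45541) = -15871/45541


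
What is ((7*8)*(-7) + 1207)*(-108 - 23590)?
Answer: -19313870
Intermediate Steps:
((7*8)*(-7) + 1207)*(-108 - 23590) = (56*(-7) + 1207)*(-23698) = (-392 + 1207)*(-23698) = 815*(-23698) = -19313870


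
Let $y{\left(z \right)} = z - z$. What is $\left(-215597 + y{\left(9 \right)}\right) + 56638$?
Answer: $-158959$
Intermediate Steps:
$y{\left(z \right)} = 0$
$\left(-215597 + y{\left(9 \right)}\right) + 56638 = \left(-215597 + 0\right) + 56638 = -215597 + 56638 = -158959$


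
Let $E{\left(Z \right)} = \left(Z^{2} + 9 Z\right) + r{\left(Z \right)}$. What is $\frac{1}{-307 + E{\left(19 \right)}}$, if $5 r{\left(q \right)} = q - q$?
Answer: $\frac{1}{225} \approx 0.0044444$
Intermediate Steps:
$r{\left(q \right)} = 0$ ($r{\left(q \right)} = \frac{q - q}{5} = \frac{1}{5} \cdot 0 = 0$)
$E{\left(Z \right)} = Z^{2} + 9 Z$ ($E{\left(Z \right)} = \left(Z^{2} + 9 Z\right) + 0 = Z^{2} + 9 Z$)
$\frac{1}{-307 + E{\left(19 \right)}} = \frac{1}{-307 + 19 \left(9 + 19\right)} = \frac{1}{-307 + 19 \cdot 28} = \frac{1}{-307 + 532} = \frac{1}{225}$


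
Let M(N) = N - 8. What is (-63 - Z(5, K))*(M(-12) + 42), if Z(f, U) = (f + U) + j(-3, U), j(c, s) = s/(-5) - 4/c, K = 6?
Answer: -24464/15 ≈ -1630.9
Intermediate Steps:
j(c, s) = -4/c - s/5 (j(c, s) = s*(-⅕) - 4/c = -s/5 - 4/c = -4/c - s/5)
Z(f, U) = 4/3 + f + 4*U/5 (Z(f, U) = (f + U) + (-4/(-3) - U/5) = (U + f) + (-4*(-⅓) - U/5) = (U + f) + (4/3 - U/5) = 4/3 + f + 4*U/5)
M(N) = -8 + N
(-63 - Z(5, K))*(M(-12) + 42) = (-63 - (4/3 + 5 + (⅘)*6))*((-8 - 12) + 42) = (-63 - (4/3 + 5 + 24/5))*(-20 + 42) = (-63 - 1*167/15)*22 = (-63 - 167/15)*22 = -1112/15*22 = -24464/15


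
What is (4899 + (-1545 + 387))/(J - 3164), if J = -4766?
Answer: -3741/7930 ≈ -0.47175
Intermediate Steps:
(4899 + (-1545 + 387))/(J - 3164) = (4899 + (-1545 + 387))/(-4766 - 3164) = (4899 - 1158)/(-7930) = 3741*(-1/7930) = -3741/7930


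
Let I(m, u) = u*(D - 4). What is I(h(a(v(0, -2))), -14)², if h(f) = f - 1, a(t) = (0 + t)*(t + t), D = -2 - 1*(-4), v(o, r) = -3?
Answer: 784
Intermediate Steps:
D = 2 (D = -2 + 4 = 2)
a(t) = 2*t² (a(t) = t*(2*t) = 2*t²)
h(f) = -1 + f
I(m, u) = -2*u (I(m, u) = u*(2 - 4) = u*(-2) = -2*u)
I(h(a(v(0, -2))), -14)² = (-2*(-14))² = 28² = 784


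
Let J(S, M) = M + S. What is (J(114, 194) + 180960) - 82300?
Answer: 98968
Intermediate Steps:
(J(114, 194) + 180960) - 82300 = ((194 + 114) + 180960) - 82300 = (308 + 180960) - 82300 = 181268 - 82300 = 98968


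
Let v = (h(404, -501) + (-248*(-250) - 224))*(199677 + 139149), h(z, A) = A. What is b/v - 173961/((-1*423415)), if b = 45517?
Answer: 38018121681239/92534286959550 ≈ 0.41085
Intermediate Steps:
v = 20761563150 (v = (-501 + (-248*(-250) - 224))*(199677 + 139149) = (-501 + (62000 - 224))*338826 = (-501 + 61776)*338826 = 61275*338826 = 20761563150)
b/v - 173961/((-1*423415)) = 45517/20761563150 - 173961/((-1*423415)) = 45517*(1/20761563150) - 173961/(-423415) = 45517/20761563150 - 173961*(-1/423415) = 45517/20761563150 + 173961/423415 = 38018121681239/92534286959550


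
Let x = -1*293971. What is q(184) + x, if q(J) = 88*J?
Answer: -277779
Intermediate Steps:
x = -293971
q(184) + x = 88*184 - 293971 = 16192 - 293971 = -277779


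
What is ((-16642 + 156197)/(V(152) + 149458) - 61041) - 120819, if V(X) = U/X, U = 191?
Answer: -4131439168660/22717807 ≈ -1.8186e+5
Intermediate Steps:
V(X) = 191/X
((-16642 + 156197)/(V(152) + 149458) - 61041) - 120819 = ((-16642 + 156197)/(191/152 + 149458) - 61041) - 120819 = (139555/(191*(1/152) + 149458) - 61041) - 120819 = (139555/(191/152 + 149458) - 61041) - 120819 = (139555/(22717807/152) - 61041) - 120819 = (139555*(152/22717807) - 61041) - 120819 = (21212360/22717807 - 61041) - 120819 = -1386696444727/22717807 - 120819 = -4131439168660/22717807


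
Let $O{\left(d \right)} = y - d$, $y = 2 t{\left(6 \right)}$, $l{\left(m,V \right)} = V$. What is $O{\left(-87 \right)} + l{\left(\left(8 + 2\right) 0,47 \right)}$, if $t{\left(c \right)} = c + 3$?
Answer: $152$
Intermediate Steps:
$t{\left(c \right)} = 3 + c$
$y = 18$ ($y = 2 \left(3 + 6\right) = 2 \cdot 9 = 18$)
$O{\left(d \right)} = 18 - d$
$O{\left(-87 \right)} + l{\left(\left(8 + 2\right) 0,47 \right)} = \left(18 - -87\right) + 47 = \left(18 + 87\right) + 47 = 105 + 47 = 152$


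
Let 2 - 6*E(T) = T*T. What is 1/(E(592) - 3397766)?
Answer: -3/10368529 ≈ -2.8934e-7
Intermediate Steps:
E(T) = ⅓ - T²/6 (E(T) = ⅓ - T*T/6 = ⅓ - T²/6)
1/(E(592) - 3397766) = 1/((⅓ - ⅙*592²) - 3397766) = 1/((⅓ - ⅙*350464) - 3397766) = 1/((⅓ - 175232/3) - 3397766) = 1/(-175231/3 - 3397766) = 1/(-10368529/3) = -3/10368529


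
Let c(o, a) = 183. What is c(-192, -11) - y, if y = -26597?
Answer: 26780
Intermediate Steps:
c(-192, -11) - y = 183 - 1*(-26597) = 183 + 26597 = 26780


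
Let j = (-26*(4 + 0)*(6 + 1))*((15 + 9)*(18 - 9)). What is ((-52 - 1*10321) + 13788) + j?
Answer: -153833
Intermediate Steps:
j = -157248 (j = (-104*7)*(24*9) = -26*28*216 = -728*216 = -157248)
((-52 - 1*10321) + 13788) + j = ((-52 - 1*10321) + 13788) - 157248 = ((-52 - 10321) + 13788) - 157248 = (-10373 + 13788) - 157248 = 3415 - 157248 = -153833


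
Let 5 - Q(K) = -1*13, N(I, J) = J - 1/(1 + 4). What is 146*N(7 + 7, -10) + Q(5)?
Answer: -7356/5 ≈ -1471.2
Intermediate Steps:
N(I, J) = -⅕ + J (N(I, J) = J - 1/5 = J - 1*⅕ = J - ⅕ = -⅕ + J)
Q(K) = 18 (Q(K) = 5 - (-1)*13 = 5 - 1*(-13) = 5 + 13 = 18)
146*N(7 + 7, -10) + Q(5) = 146*(-⅕ - 10) + 18 = 146*(-51/5) + 18 = -7446/5 + 18 = -7356/5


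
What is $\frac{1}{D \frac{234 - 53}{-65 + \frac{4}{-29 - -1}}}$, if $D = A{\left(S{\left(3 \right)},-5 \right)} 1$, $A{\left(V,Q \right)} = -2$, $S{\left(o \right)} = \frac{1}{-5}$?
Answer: $\frac{228}{1267} \approx 0.17995$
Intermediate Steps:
$S{\left(o \right)} = - \frac{1}{5}$
$D = -2$ ($D = \left(-2\right) 1 = -2$)
$\frac{1}{D \frac{234 - 53}{-65 + \frac{4}{-29 - -1}}} = \frac{1}{\left(-2\right) \frac{234 - 53}{-65 + \frac{4}{-29 - -1}}} = \frac{1}{\left(-2\right) \frac{181}{-65 + \frac{4}{-29 + 1}}} = \frac{1}{\left(-2\right) \frac{181}{-65 + \frac{4}{-28}}} = \frac{1}{\left(-2\right) \frac{181}{-65 + 4 \left(- \frac{1}{28}\right)}} = \frac{1}{\left(-2\right) \frac{181}{-65 - \frac{1}{7}}} = \frac{1}{\left(-2\right) \frac{181}{- \frac{456}{7}}} = \frac{1}{\left(-2\right) 181 \left(- \frac{7}{456}\right)} = \frac{1}{\left(-2\right) \left(- \frac{1267}{456}\right)} = \frac{1}{\frac{1267}{228}} = \frac{228}{1267}$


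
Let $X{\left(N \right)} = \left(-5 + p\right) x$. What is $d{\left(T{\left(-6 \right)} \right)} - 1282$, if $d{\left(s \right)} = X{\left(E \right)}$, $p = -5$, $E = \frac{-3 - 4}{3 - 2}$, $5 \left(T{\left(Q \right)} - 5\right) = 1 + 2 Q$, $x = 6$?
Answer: $-1342$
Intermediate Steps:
$T{\left(Q \right)} = \frac{26}{5} + \frac{2 Q}{5}$ ($T{\left(Q \right)} = 5 + \frac{1 + 2 Q}{5} = 5 + \left(\frac{1}{5} + \frac{2 Q}{5}\right) = \frac{26}{5} + \frac{2 Q}{5}$)
$E = -7$ ($E = - \frac{7}{1} = \left(-7\right) 1 = -7$)
$X{\left(N \right)} = -60$ ($X{\left(N \right)} = \left(-5 - 5\right) 6 = \left(-10\right) 6 = -60$)
$d{\left(s \right)} = -60$
$d{\left(T{\left(-6 \right)} \right)} - 1282 = -60 - 1282 = -1342$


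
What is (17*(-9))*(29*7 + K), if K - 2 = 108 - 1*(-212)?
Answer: -80325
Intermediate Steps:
K = 322 (K = 2 + (108 - 1*(-212)) = 2 + (108 + 212) = 2 + 320 = 322)
(17*(-9))*(29*7 + K) = (17*(-9))*(29*7 + 322) = -153*(203 + 322) = -153*525 = -80325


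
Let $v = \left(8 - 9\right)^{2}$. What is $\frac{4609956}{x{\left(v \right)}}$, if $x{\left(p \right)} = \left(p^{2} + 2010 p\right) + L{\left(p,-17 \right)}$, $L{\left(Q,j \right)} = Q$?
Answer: $\frac{1152489}{503} \approx 2291.2$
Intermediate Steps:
$v = 1$ ($v = \left(-1\right)^{2} = 1$)
$x{\left(p \right)} = p^{2} + 2011 p$ ($x{\left(p \right)} = \left(p^{2} + 2010 p\right) + p = p^{2} + 2011 p$)
$\frac{4609956}{x{\left(v \right)}} = \frac{4609956}{1 \left(2011 + 1\right)} = \frac{4609956}{1 \cdot 2012} = \frac{4609956}{2012} = 4609956 \cdot \frac{1}{2012} = \frac{1152489}{503}$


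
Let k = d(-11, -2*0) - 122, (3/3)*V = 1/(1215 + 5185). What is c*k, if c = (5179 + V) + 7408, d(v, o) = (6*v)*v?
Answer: 12164076951/1600 ≈ 7.6025e+6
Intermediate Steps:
V = 1/6400 (V = 1/(1215 + 5185) = 1/6400 ≈ 0.00015625)
d(v, o) = 6*v**2
c = 80556801/6400 (c = (5179 + 1/6400) + 7408 = 33145601/6400 + 7408 = 80556801/6400 ≈ 12587.)
k = 604 (k = 6*(-11)**2 - 122 = 6*121 - 122 = 726 - 122 = 604)
c*k = (80556801/6400)*604 = 12164076951/1600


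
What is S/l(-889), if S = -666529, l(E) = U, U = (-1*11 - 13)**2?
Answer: -666529/576 ≈ -1157.2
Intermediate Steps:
U = 576 (U = (-11 - 13)**2 = (-24)**2 = 576)
l(E) = 576
S/l(-889) = -666529/576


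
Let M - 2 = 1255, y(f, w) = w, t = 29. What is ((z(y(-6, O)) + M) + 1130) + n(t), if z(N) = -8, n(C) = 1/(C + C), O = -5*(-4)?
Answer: 137983/58 ≈ 2379.0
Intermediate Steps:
O = 20
n(C) = 1/(2*C)
M = 1257 (M = 2 + 1255 = 1257)
((z(y(-6, O)) + M) + 1130) + n(t) = ((-8 + 1257) + 1130) + (½)/29 = (1249 + 1130) + (½)*(1/29) = 2379 + 1/58 = 137983/58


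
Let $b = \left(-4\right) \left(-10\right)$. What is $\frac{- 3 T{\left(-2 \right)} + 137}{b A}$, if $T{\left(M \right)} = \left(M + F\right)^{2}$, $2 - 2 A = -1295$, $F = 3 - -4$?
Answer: $\frac{31}{12970} \approx 0.0023901$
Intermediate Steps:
$F = 7$ ($F = 3 + 4 = 7$)
$A = \frac{1297}{2}$ ($A = 1 - - \frac{1295}{2} = 1 + \frac{1295}{2} = \frac{1297}{2} \approx 648.5$)
$b = 40$
$T{\left(M \right)} = \left(7 + M\right)^{2}$ ($T{\left(M \right)} = \left(M + 7\right)^{2} = \left(7 + M\right)^{2}$)
$\frac{- 3 T{\left(-2 \right)} + 137}{b A} = \frac{- 3 \left(7 - 2\right)^{2} + 137}{40 \cdot \frac{1297}{2}} = \frac{- 3 \cdot 5^{2} + 137}{25940} = \left(\left(-3\right) 25 + 137\right) \frac{1}{25940} = \left(-75 + 137\right) \frac{1}{25940} = 62 \cdot \frac{1}{25940} = \frac{31}{12970}$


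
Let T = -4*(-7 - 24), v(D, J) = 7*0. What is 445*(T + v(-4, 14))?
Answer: 55180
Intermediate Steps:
v(D, J) = 0
T = 124 (T = -4*(-31) = 124)
445*(T + v(-4, 14)) = 445*(124 + 0) = 445*124 = 55180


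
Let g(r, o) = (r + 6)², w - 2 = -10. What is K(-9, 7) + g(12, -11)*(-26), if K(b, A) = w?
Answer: -8432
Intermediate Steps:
w = -8 (w = 2 - 10 = -8)
K(b, A) = -8
g(r, o) = (6 + r)²
K(-9, 7) + g(12, -11)*(-26) = -8 + (6 + 12)²*(-26) = -8 + 18²*(-26) = -8 + 324*(-26) = -8 - 8424 = -8432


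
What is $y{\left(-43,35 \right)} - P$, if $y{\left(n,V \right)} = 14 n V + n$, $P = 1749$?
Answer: $-22862$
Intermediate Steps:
$y{\left(n,V \right)} = n + 14 V n$ ($y{\left(n,V \right)} = 14 V n + n = n + 14 V n$)
$y{\left(-43,35 \right)} - P = - 43 \left(1 + 14 \cdot 35\right) - 1749 = - 43 \left(1 + 490\right) - 1749 = \left(-43\right) 491 - 1749 = -21113 - 1749 = -22862$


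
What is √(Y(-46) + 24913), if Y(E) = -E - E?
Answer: √25005 ≈ 158.13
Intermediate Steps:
Y(E) = -2*E
√(Y(-46) + 24913) = √(-2*(-46) + 24913) = √(92 + 24913) = √25005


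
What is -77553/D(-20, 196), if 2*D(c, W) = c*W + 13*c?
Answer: 77553/2090 ≈ 37.107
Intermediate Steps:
D(c, W) = 13*c/2 + W*c/2 (D(c, W) = (c*W + 13*c)/2 = (W*c + 13*c)/2 = (13*c + W*c)/2 = 13*c/2 + W*c/2)
-77553/D(-20, 196) = -77553*(-1/(10*(13 + 196))) = -77553/((1/2)*(-20)*209) = -77553/(-2090) = -77553*(-1/2090) = 77553/2090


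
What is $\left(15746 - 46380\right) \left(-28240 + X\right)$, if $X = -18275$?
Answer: $1424940510$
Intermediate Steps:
$\left(15746 - 46380\right) \left(-28240 + X\right) = \left(15746 - 46380\right) \left(-28240 - 18275\right) = \left(-30634\right) \left(-46515\right) = 1424940510$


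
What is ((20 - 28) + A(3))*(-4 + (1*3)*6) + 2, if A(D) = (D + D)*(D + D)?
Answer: 394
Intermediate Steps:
A(D) = 4*D² (A(D) = (2*D)*(2*D) = 4*D²)
((20 - 28) + A(3))*(-4 + (1*3)*6) + 2 = ((20 - 28) + 4*3²)*(-4 + (1*3)*6) + 2 = (-8 + 4*9)*(-4 + 3*6) + 2 = (-8 + 36)*(-4 + 18) + 2 = 28*14 + 2 = 392 + 2 = 394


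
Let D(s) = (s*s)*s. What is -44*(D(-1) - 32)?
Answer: 1452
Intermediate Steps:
D(s) = s**3 (D(s) = s**2*s = s**3)
-44*(D(-1) - 32) = -44*((-1)**3 - 32) = -44*(-1 - 32) = -44*(-33) = 1452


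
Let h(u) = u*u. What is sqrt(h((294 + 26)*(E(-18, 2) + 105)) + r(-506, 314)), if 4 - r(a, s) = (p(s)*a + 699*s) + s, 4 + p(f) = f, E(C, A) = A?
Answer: 2*sqrt(293078666) ≈ 34239.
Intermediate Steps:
p(f) = -4 + f
h(u) = u**2
r(a, s) = 4 - 700*s - a*(-4 + s) (r(a, s) = 4 - (((-4 + s)*a + 699*s) + s) = 4 - ((a*(-4 + s) + 699*s) + s) = 4 - ((699*s + a*(-4 + s)) + s) = 4 - (700*s + a*(-4 + s)) = 4 + (-700*s - a*(-4 + s)) = 4 - 700*s - a*(-4 + s))
sqrt(h((294 + 26)*(E(-18, 2) + 105)) + r(-506, 314)) = sqrt(((294 + 26)*(2 + 105))**2 + (4 - 700*314 - 1*(-506)*(-4 + 314))) = sqrt((320*107)**2 + (4 - 219800 - 1*(-506)*310)) = sqrt(34240**2 + (4 - 219800 + 156860)) = sqrt(1172377600 - 62936) = sqrt(1172314664) = 2*sqrt(293078666)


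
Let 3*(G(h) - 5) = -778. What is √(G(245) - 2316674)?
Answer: I*√20852355/3 ≈ 1522.1*I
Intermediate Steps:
G(h) = -763/3 (G(h) = 5 + (⅓)*(-778) = 5 - 778/3 = -763/3)
√(G(245) - 2316674) = √(-763/3 - 2316674) = √(-6950785/3) = I*√20852355/3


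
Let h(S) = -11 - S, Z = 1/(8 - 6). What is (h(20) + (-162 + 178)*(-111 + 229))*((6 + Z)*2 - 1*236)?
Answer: -414111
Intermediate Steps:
Z = ½ (Z = 1/2 = ½ ≈ 0.50000)
(h(20) + (-162 + 178)*(-111 + 229))*((6 + Z)*2 - 1*236) = ((-11 - 1*20) + (-162 + 178)*(-111 + 229))*((6 + ½)*2 - 1*236) = ((-11 - 20) + 16*118)*((13/2)*2 - 236) = (-31 + 1888)*(13 - 236) = 1857*(-223) = -414111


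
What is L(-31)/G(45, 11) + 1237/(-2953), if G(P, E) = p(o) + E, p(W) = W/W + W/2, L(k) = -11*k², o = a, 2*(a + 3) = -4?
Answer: -62455829/56107 ≈ -1113.2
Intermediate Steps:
a = -5 (a = -3 + (½)*(-4) = -3 - 2 = -5)
o = -5
p(W) = 1 + W/2 (p(W) = 1 + W*(½) = 1 + W/2)
G(P, E) = -3/2 + E (G(P, E) = (1 + (½)*(-5)) + E = (1 - 5/2) + E = -3/2 + E)
L(-31)/G(45, 11) + 1237/(-2953) = (-11*(-31)²)/(-3/2 + 11) + 1237/(-2953) = (-11*961)/(19/2) + 1237*(-1/2953) = -10571*2/19 - 1237/2953 = -21142/19 - 1237/2953 = -62455829/56107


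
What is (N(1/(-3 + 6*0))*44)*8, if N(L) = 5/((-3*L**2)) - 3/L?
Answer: -2112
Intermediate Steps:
N(L) = -3/L - 5/(3*L**2) (N(L) = 5*(-1/(3*L**2)) - 3/L = -5/(3*L**2) - 3/L = -3/L - 5/(3*L**2))
(N(1/(-3 + 6*0))*44)*8 = (((-5 - 9/(-3 + 6*0))/(3*(1/(-3 + 6*0))**2))*44)*8 = (((-5 - 9/(-3 + 0))/(3*(1/(-3 + 0))**2))*44)*8 = (((-5 - 9/(-3))/(3*(1/(-3))**2))*44)*8 = (((-5 - 9*(-1/3))/(3*(-1/3)**2))*44)*8 = (((1/3)*9*(-5 + 3))*44)*8 = (((1/3)*9*(-2))*44)*8 = -6*44*8 = -264*8 = -2112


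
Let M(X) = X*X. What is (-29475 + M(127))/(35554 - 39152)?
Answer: 6673/1799 ≈ 3.7093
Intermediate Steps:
M(X) = X²
(-29475 + M(127))/(35554 - 39152) = (-29475 + 127²)/(35554 - 39152) = (-29475 + 16129)/(-3598) = -13346*(-1/3598) = 6673/1799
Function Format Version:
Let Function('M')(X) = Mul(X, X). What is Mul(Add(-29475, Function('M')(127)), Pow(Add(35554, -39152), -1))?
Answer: Rational(6673, 1799) ≈ 3.7093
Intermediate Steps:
Function('M')(X) = Pow(X, 2)
Mul(Add(-29475, Function('M')(127)), Pow(Add(35554, -39152), -1)) = Mul(Add(-29475, Pow(127, 2)), Pow(Add(35554, -39152), -1)) = Mul(Add(-29475, 16129), Pow(-3598, -1)) = Mul(-13346, Rational(-1, 3598)) = Rational(6673, 1799)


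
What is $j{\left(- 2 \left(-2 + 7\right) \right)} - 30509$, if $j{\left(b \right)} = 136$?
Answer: $-30373$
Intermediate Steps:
$j{\left(- 2 \left(-2 + 7\right) \right)} - 30509 = 136 - 30509 = -30373$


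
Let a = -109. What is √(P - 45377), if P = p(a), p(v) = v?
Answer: 57*I*√14 ≈ 213.27*I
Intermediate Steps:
P = -109
√(P - 45377) = √(-109 - 45377) = √(-45486) = 57*I*√14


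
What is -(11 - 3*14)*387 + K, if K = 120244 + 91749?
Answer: 223990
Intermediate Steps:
K = 211993
-(11 - 3*14)*387 + K = -(11 - 3*14)*387 + 211993 = -(11 - 42)*387 + 211993 = -(-31)*387 + 211993 = -1*(-11997) + 211993 = 11997 + 211993 = 223990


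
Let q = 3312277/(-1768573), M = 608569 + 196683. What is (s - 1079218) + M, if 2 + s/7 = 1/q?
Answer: -907510032471/3312277 ≈ -2.7398e+5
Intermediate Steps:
M = 805252
q = -3312277/1768573 (q = 3312277*(-1/1768573) = -3312277/1768573 ≈ -1.8729)
s = -58751889/3312277 (s = -14 + 7/(-3312277/1768573) = -14 + 7*(-1768573/3312277) = -14 - 12380011/3312277 = -58751889/3312277 ≈ -17.738)
(s - 1079218) + M = (-58751889/3312277 - 1079218) + 805252 = -3574727711275/3312277 + 805252 = -907510032471/3312277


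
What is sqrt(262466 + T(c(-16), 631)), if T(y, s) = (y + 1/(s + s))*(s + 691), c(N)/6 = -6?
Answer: sqrt(85554863805)/631 ≈ 463.55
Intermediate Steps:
c(N) = -36 (c(N) = 6*(-6) = -36)
T(y, s) = (691 + s)*(y + 1/(2*s)) (T(y, s) = (y + 1/(2*s))*(691 + s) = (691 + s)*(y + 1/(2*s)))
sqrt(262466 + T(c(-16), 631)) = sqrt(262466 + (1/2 + 691*(-36) + (691/2)/631 + 631*(-36))) = sqrt(262466 + (1/2 - 24876 + (691/2)*(1/631) - 22716)) = sqrt(262466 + (1/2 - 24876 + 691/1262 - 22716)) = sqrt(262466 - 30029891/631) = sqrt(135586155/631) = sqrt(85554863805)/631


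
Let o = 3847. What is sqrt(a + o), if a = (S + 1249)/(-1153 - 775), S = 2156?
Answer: sqrt(3573360502)/964 ≈ 62.010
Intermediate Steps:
a = -3405/1928 (a = (2156 + 1249)/(-1153 - 775) = 3405/(-1928) = 3405*(-1/1928) = -3405/1928 ≈ -1.7661)
sqrt(a + o) = sqrt(-3405/1928 + 3847) = sqrt(7413611/1928) = sqrt(3573360502)/964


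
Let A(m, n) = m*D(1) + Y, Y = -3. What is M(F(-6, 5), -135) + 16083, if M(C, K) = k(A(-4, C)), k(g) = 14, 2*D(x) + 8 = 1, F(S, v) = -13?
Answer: 16097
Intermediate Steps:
D(x) = -7/2 (D(x) = -4 + (½)*1 = -4 + ½ = -7/2)
A(m, n) = -3 - 7*m/2 (A(m, n) = m*(-7/2) - 3 = -7*m/2 - 3 = -3 - 7*m/2)
M(C, K) = 14
M(F(-6, 5), -135) + 16083 = 14 + 16083 = 16097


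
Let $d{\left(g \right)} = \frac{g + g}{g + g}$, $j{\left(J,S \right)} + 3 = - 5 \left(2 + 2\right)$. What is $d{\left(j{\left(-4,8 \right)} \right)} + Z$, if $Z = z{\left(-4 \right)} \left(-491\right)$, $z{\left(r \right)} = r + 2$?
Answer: $983$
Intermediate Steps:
$z{\left(r \right)} = 2 + r$
$j{\left(J,S \right)} = -23$ ($j{\left(J,S \right)} = -3 - 5 \left(2 + 2\right) = -3 - 20 = -23$)
$d{\left(g \right)} = 1$ ($d{\left(g \right)} = \frac{2 g}{2 g} = 2 g \frac{1}{2 g} = 1$)
$Z = 982$ ($Z = \left(2 - 4\right) \left(-491\right) = \left(-2\right) \left(-491\right) = 982$)
$d{\left(j{\left(-4,8 \right)} \right)} + Z = 1 + 982 = 983$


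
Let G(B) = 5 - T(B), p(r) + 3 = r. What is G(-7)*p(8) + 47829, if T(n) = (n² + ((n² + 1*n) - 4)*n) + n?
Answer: 48974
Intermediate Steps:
p(r) = -3 + r
T(n) = n + n² + n*(-4 + n + n²) (T(n) = (n² + ((n² + n) - 4)*n) + n = (n² + ((n + n²) - 4)*n) + n = (n² + (-4 + n + n²)*n) + n = (n² + n*(-4 + n + n²)) + n = n + n² + n*(-4 + n + n²))
G(B) = 5 - B*(-3 + B² + 2*B)
G(-7)*p(8) + 47829 = (5 - 1*(-7)*(-3 + (-7)² + 2*(-7)))*(-3 + 8) + 47829 = (5 - 1*(-7)*(-3 + 49 - 14))*5 + 47829 = (5 - 1*(-7)*32)*5 + 47829 = (5 + 224)*5 + 47829 = 229*5 + 47829 = 1145 + 47829 = 48974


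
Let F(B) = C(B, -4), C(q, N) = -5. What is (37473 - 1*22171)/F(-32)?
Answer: -15302/5 ≈ -3060.4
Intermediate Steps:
F(B) = -5
(37473 - 1*22171)/F(-32) = (37473 - 1*22171)/(-5) = (37473 - 22171)*(-⅕) = 15302*(-⅕) = -15302/5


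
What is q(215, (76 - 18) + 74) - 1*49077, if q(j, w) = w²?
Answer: -31653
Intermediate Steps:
q(215, (76 - 18) + 74) - 1*49077 = ((76 - 18) + 74)² - 1*49077 = (58 + 74)² - 49077 = 132² - 49077 = 17424 - 49077 = -31653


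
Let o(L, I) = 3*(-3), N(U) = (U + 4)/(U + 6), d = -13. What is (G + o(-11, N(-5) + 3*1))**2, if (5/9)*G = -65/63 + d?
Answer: 1437601/1225 ≈ 1173.6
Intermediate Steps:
N(U) = (4 + U)/(6 + U)
o(L, I) = -9
G = -884/35 (G = 9*(-65/63 - 13)/5 = (9/5)*(-884/63) = -884/35 ≈ -25.257)
(G + o(-11, N(-5) + 3*1))**2 = (-884/35 - 9)**2 = (-1199/35)**2 = 1437601/1225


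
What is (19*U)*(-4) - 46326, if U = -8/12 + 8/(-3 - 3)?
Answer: -46174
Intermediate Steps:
U = -2 (U = -8*1/12 + 8/(-6) = -⅔ + 8*(-⅙) = -⅔ - 4/3 = -2)
(19*U)*(-4) - 46326 = (19*(-2))*(-4) - 46326 = -38*(-4) - 46326 = 152 - 46326 = -46174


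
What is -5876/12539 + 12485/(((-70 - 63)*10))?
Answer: -32872899/3335374 ≈ -9.8558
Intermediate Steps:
-5876/12539 + 12485/(((-70 - 63)*10)) = -5876*1/12539 + 12485/((-133*10)) = -5876/12539 + 12485/(-1330) = -5876/12539 + 12485*(-1/1330) = -5876/12539 - 2497/266 = -32872899/3335374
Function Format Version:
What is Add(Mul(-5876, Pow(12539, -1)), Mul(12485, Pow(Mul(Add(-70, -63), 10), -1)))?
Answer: Rational(-32872899, 3335374) ≈ -9.8558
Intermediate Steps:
Add(Mul(-5876, Pow(12539, -1)), Mul(12485, Pow(Mul(Add(-70, -63), 10), -1))) = Add(Mul(-5876, Rational(1, 12539)), Mul(12485, Pow(Mul(-133, 10), -1))) = Add(Rational(-5876, 12539), Mul(12485, Pow(-1330, -1))) = Add(Rational(-5876, 12539), Mul(12485, Rational(-1, 1330))) = Add(Rational(-5876, 12539), Rational(-2497, 266)) = Rational(-32872899, 3335374)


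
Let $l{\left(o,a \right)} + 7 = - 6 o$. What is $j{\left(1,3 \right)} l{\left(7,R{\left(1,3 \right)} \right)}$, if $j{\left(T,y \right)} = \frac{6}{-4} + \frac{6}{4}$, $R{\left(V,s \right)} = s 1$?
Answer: $0$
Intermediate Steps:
$R{\left(V,s \right)} = s$
$l{\left(o,a \right)} = -7 - 6 o$
$j{\left(T,y \right)} = 0$ ($j{\left(T,y \right)} = 6 \left(- \frac{1}{4}\right) + 6 \cdot \frac{1}{4} = - \frac{3}{2} + \frac{3}{2} = 0$)
$j{\left(1,3 \right)} l{\left(7,R{\left(1,3 \right)} \right)} = 0 \left(-7 - 42\right) = 0 \left(-49\right) = 0$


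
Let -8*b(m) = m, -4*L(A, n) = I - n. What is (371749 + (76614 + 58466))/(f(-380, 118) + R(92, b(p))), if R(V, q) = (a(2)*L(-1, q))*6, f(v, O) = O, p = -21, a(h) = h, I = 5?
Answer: 4054632/887 ≈ 4571.2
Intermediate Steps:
L(A, n) = -5/4 + n/4 (L(A, n) = -(5 - n)/4 = -5/4 + n/4)
b(m) = -m/8
R(V, q) = -15 + 3*q (R(V, q) = (2*(-5/4 + q/4))*6 = (-5/2 + q/2)*6 = -15 + 3*q)
(371749 + (76614 + 58466))/(f(-380, 118) + R(92, b(p))) = (371749 + (76614 + 58466))/(118 + (-15 + 3*(-1/8*(-21)))) = (371749 + 135080)/(118 + (-15 + 3*(21/8))) = 506829/(118 + (-15 + 63/8)) = 506829/(118 - 57/8) = 506829/(887/8) = 506829*(8/887) = 4054632/887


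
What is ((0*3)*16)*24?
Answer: 0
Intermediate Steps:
((0*3)*16)*24 = (0*16)*24 = 0*24 = 0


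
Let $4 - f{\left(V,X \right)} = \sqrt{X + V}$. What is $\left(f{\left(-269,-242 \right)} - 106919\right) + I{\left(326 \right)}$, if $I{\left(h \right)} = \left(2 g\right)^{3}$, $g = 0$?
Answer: $-106915 - i \sqrt{511} \approx -1.0692 \cdot 10^{5} - 22.605 i$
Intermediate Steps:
$f{\left(V,X \right)} = 4 - \sqrt{V + X}$ ($f{\left(V,X \right)} = 4 - \sqrt{X + V} = 4 - \sqrt{V + X}$)
$I{\left(h \right)} = 0$ ($I{\left(h \right)} = \left(2 \cdot 0\right)^{3} = 0^{3} = 0$)
$\left(f{\left(-269,-242 \right)} - 106919\right) + I{\left(326 \right)} = \left(\left(4 - \sqrt{-269 - 242}\right) - 106919\right) + 0 = \left(\left(4 - \sqrt{-511}\right) - 106919\right) + 0 = \left(\left(4 - i \sqrt{511}\right) - 106919\right) + 0 = \left(-106915 - i \sqrt{511}\right) + 0 = -106915 - i \sqrt{511}$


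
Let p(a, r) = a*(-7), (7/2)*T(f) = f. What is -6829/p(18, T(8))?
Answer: 6829/126 ≈ 54.198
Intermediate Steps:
T(f) = 2*f/7
p(a, r) = -7*a
-6829/p(18, T(8)) = -6829/((-7*18)) = -6829/(-126) = -6829*(-1/126) = 6829/126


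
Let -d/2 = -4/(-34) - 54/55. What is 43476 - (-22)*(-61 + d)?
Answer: 3584622/85 ≈ 42172.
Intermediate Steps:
d = 1616/935 (d = -2*(-4/(-34) - 54/55) = -2*(-4*(-1/34) - 54*1/55) = -2*(2/17 - 54/55) = -2*(-808/935) = 1616/935 ≈ 1.7283)
43476 - (-22)*(-61 + d) = 43476 - (-22)*(-61 + 1616/935) = 43476 - (-22)*(-55419)/935 = 43476 - 1*110838/85 = 43476 - 110838/85 = 3584622/85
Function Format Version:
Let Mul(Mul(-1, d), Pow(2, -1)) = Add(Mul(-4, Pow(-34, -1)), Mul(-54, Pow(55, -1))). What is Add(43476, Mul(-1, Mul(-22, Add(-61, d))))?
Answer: Rational(3584622, 85) ≈ 42172.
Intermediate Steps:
d = Rational(1616, 935) (d = Mul(-2, Add(Mul(-4, Pow(-34, -1)), Mul(-54, Pow(55, -1)))) = Mul(-2, Add(Mul(-4, Rational(-1, 34)), Mul(-54, Rational(1, 55)))) = Mul(-2, Add(Rational(2, 17), Rational(-54, 55))) = Mul(-2, Rational(-808, 935)) = Rational(1616, 935) ≈ 1.7283)
Add(43476, Mul(-1, Mul(-22, Add(-61, d)))) = Add(43476, Mul(-1, Mul(-22, Add(-61, Rational(1616, 935))))) = Add(43476, Mul(-1, Mul(-22, Rational(-55419, 935)))) = Add(43476, Mul(-1, Rational(110838, 85))) = Add(43476, Rational(-110838, 85)) = Rational(3584622, 85)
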